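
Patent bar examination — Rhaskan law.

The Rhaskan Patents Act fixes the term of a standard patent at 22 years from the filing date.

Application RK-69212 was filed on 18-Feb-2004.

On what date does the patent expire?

2026-02-18

Filing date + 22 years → 18 February 2026.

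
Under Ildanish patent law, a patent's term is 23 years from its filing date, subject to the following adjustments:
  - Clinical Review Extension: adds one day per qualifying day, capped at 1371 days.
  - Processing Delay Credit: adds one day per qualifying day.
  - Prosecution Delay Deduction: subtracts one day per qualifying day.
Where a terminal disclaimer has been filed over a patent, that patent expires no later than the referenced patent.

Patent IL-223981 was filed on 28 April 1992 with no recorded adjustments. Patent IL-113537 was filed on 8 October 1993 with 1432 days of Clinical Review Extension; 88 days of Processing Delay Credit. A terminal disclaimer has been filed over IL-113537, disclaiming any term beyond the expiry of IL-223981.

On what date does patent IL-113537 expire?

2015-04-28

Natural term of IL-113537:
  Base: filing + 23 years → 8 October 2016.
  Clinical Review Extension: 1432 days claimed exceeds the 1371-day cap, so +1371 days → 10 July 2020.
  Processing Delay Credit: +88 days → 6 October 2020.
Expiry of referenced patent IL-223981:
  Base: filing + 23 years → 28 April 2015.
Terminal disclaimer: IL-113537 expires on the earlier of 6 October 2020 and 28 April 2015.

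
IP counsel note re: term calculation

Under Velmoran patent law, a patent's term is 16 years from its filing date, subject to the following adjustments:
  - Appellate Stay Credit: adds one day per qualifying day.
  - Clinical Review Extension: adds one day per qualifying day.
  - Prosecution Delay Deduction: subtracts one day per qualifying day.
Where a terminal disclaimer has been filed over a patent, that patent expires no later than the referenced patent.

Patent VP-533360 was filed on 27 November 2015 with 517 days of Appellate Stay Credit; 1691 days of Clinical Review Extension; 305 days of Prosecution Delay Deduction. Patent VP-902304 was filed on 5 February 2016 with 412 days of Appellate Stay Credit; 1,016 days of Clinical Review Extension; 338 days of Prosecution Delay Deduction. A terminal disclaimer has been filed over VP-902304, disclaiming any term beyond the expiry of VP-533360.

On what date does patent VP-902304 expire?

2035-01-30

Natural term of VP-902304:
  Base: filing + 16 years → 5 February 2032.
  Appellate Stay Credit: +412 days → 23 March 2033.
  Clinical Review Extension: +1016 days → 3 January 2036.
  Prosecution Delay Deduction: −338 days → 30 January 2035.
Expiry of referenced patent VP-533360:
  Base: filing + 16 years → 27 November 2031.
  Appellate Stay Credit: +517 days → 27 April 2033.
  Clinical Review Extension: +1691 days → 13 December 2037.
  Prosecution Delay Deduction: −305 days → 11 February 2037.
Terminal disclaimer: VP-902304 expires on the earlier of 30 January 2035 and 11 February 2037.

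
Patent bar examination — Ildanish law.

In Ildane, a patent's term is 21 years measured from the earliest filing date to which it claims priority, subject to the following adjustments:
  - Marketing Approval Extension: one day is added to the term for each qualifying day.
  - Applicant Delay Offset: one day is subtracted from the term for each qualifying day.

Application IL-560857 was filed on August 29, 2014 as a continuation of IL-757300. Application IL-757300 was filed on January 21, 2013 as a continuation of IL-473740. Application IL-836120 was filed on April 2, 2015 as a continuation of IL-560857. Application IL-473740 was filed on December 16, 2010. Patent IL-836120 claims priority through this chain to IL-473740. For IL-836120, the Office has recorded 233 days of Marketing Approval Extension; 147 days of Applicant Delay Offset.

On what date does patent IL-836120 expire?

March 11, 2032

Earliest priority filing: 16 December 2010.
Base term: 16 December 2010 + 21 years → 16 December 2031.
Marketing Approval Extension: +233 days → 5 August 2032.
Applicant Delay Offset: −147 days → 11 March 2032.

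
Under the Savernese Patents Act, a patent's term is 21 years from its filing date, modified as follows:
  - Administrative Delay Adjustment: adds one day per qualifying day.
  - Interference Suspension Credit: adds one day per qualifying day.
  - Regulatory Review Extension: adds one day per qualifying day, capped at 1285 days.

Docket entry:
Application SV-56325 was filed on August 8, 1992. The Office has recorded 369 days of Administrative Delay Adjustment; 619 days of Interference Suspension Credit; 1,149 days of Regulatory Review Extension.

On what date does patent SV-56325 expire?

2019-06-15

Base term: filing date + 21 years → 8 August 2013.
Administrative Delay Adjustment: +369 days → 12 August 2014.
Interference Suspension Credit: +619 days → 22 April 2016.
Regulatory Review Extension: 1149 days (within the 1285-day cap) → +1149 days → 15 June 2019.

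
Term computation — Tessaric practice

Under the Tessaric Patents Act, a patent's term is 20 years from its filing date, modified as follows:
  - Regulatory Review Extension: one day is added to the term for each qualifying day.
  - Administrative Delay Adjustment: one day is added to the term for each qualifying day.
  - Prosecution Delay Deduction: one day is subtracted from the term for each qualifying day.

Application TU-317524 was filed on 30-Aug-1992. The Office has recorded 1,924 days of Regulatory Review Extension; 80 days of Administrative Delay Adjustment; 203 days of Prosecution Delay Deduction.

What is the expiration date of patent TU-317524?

August 5, 2017

Base term: filing date + 20 years → 30 August 2012.
Regulatory Review Extension: +1924 days → 6 December 2017.
Administrative Delay Adjustment: +80 days → 24 February 2018.
Prosecution Delay Deduction: −203 days → 5 August 2017.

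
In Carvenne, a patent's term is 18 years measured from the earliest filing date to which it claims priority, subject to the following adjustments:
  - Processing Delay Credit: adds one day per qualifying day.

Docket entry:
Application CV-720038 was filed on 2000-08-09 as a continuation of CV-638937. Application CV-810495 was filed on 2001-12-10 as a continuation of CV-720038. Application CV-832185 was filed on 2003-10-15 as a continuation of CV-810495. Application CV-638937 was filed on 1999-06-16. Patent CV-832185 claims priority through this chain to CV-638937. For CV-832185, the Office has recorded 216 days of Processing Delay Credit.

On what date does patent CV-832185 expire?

2018-01-18

Earliest priority filing: 16 June 1999.
Base term: 16 June 1999 + 18 years → 16 June 2017.
Processing Delay Credit: +216 days → 18 January 2018.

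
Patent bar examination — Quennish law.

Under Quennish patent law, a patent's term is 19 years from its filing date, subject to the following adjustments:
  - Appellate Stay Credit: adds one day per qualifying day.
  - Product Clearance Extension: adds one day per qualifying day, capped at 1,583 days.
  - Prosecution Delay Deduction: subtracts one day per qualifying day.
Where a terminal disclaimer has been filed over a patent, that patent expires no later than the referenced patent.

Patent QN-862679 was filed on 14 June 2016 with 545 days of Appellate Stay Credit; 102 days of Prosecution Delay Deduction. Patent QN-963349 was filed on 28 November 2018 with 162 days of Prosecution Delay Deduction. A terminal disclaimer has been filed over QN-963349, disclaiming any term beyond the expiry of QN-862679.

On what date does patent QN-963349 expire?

Natural term of QN-963349:
  Base: filing + 19 years → 28 November 2037.
  Prosecution Delay Deduction: −162 days → 19 June 2037.
Expiry of referenced patent QN-862679:
  Base: filing + 19 years → 14 June 2035.
  Appellate Stay Credit: +545 days → 10 December 2036.
  Prosecution Delay Deduction: −102 days → 30 August 2036.
Terminal disclaimer: QN-963349 expires on the earlier of 19 June 2037 and 30 August 2036.

2036-08-30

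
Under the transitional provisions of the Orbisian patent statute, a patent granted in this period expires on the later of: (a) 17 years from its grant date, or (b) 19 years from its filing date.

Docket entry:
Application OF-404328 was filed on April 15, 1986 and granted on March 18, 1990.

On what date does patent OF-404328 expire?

(a) grant + 17 years → 18 March 2007.
(b) filing + 19 years → 15 April 2005.
Later of the two: 18 March 2007.

2007-03-18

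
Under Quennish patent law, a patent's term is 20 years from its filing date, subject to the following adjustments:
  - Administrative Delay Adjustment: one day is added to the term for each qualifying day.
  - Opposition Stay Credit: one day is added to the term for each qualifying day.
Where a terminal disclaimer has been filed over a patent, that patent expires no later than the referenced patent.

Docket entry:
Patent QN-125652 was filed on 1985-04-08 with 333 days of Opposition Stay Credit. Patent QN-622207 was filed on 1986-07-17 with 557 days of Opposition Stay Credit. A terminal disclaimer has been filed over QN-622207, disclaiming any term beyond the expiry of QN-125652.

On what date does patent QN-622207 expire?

2006-03-07

Natural term of QN-622207:
  Base: filing + 20 years → 17 July 2006.
  Opposition Stay Credit: +557 days → 25 January 2008.
Expiry of referenced patent QN-125652:
  Base: filing + 20 years → 8 April 2005.
  Opposition Stay Credit: +333 days → 7 March 2006.
Terminal disclaimer: QN-622207 expires on the earlier of 25 January 2008 and 7 March 2006.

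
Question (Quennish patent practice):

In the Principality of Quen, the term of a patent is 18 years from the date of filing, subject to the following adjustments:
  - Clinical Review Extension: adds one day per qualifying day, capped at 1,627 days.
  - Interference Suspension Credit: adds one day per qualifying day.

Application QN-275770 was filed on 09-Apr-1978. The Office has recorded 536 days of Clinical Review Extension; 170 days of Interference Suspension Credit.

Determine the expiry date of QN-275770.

1998-03-16

Base term: filing date + 18 years → 9 April 1996.
Clinical Review Extension: 536 days (within the 1627-day cap) → +536 days → 27 September 1997.
Interference Suspension Credit: +170 days → 16 March 1998.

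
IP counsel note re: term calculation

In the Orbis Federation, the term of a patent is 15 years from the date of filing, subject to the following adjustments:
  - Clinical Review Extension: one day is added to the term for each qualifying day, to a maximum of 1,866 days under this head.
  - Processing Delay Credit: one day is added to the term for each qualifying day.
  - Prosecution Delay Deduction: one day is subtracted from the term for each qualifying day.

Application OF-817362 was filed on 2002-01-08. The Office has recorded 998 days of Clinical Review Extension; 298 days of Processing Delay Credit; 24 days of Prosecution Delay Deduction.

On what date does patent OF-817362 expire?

2020-07-03

Base term: filing date + 15 years → 8 January 2017.
Clinical Review Extension: 998 days (within the 1866-day cap) → +998 days → 3 October 2019.
Processing Delay Credit: +298 days → 27 July 2020.
Prosecution Delay Deduction: −24 days → 3 July 2020.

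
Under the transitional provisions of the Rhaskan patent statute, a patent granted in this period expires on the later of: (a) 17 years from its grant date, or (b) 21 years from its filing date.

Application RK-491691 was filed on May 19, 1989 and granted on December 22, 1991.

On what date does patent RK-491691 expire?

May 19, 2010

(a) grant + 17 years → 22 December 2008.
(b) filing + 21 years → 19 May 2010.
Later of the two: 19 May 2010.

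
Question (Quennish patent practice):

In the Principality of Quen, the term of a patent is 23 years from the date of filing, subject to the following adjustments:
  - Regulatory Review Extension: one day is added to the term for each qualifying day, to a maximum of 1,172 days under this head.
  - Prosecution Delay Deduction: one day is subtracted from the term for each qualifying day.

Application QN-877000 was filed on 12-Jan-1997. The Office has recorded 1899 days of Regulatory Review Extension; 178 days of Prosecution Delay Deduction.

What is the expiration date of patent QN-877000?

Base term: filing date + 23 years → 12 January 2020.
Regulatory Review Extension: 1899 days claimed exceeds the 1172-day cap, so +1172 days → 29 March 2023.
Prosecution Delay Deduction: −178 days → 2 October 2022.

October 2, 2022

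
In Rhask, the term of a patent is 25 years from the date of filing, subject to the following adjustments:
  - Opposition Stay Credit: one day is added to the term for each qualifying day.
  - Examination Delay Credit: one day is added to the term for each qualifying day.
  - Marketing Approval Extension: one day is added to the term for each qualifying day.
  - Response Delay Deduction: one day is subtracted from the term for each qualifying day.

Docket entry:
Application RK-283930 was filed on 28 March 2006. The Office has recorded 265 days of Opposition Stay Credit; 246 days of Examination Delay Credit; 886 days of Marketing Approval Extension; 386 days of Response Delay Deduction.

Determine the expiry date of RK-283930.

Base term: filing date + 25 years → 28 March 2031.
Opposition Stay Credit: +265 days → 18 December 2031.
Examination Delay Credit: +246 days → 20 August 2032.
Marketing Approval Extension: +886 days → 23 January 2035.
Response Delay Deduction: −386 days → 2 January 2034.

2034-01-02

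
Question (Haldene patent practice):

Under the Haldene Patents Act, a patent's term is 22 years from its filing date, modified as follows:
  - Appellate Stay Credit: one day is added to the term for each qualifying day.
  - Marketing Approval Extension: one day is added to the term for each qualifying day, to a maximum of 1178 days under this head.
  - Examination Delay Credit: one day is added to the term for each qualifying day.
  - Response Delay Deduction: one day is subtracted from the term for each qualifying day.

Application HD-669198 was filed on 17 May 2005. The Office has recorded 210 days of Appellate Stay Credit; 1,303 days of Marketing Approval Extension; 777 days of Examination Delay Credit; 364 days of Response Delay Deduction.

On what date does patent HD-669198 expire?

April 21, 2032

Base term: filing date + 22 years → 17 May 2027.
Appellate Stay Credit: +210 days → 13 December 2027.
Marketing Approval Extension: 1303 days claimed exceeds the 1178-day cap, so +1178 days → 5 March 2031.
Examination Delay Credit: +777 days → 20 April 2033.
Response Delay Deduction: −364 days → 21 April 2032.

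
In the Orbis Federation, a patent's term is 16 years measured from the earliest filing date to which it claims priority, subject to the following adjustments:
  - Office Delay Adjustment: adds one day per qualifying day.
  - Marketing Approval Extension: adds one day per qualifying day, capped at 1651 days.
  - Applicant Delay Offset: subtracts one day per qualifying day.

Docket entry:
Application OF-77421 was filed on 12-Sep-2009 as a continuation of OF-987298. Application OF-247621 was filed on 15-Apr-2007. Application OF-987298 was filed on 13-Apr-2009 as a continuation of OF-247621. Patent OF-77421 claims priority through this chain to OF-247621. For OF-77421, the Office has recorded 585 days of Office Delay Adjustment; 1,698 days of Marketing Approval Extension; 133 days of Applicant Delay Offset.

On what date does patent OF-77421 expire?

January 16, 2029

Earliest priority filing: 15 April 2007.
Base term: 15 April 2007 + 16 years → 15 April 2023.
Office Delay Adjustment: +585 days → 20 November 2024.
Marketing Approval Extension: 1698 days claimed exceeds the 1651-day cap, so +1651 days → 29 May 2029.
Applicant Delay Offset: −133 days → 16 January 2029.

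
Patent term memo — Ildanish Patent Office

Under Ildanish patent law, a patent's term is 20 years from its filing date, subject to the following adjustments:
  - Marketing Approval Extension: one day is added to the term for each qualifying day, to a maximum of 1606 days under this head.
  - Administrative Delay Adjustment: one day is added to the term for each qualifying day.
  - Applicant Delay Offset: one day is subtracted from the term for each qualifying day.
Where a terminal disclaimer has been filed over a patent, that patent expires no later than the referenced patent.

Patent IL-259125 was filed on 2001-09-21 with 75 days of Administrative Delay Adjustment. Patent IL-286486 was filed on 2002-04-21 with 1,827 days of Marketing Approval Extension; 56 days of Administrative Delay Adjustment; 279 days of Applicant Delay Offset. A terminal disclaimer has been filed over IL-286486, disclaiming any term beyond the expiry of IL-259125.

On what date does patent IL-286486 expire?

2021-12-05

Natural term of IL-286486:
  Base: filing + 20 years → 21 April 2022.
  Marketing Approval Extension: 1827 days claimed exceeds the 1606-day cap, so +1606 days → 13 September 2026.
  Administrative Delay Adjustment: +56 days → 8 November 2026.
  Applicant Delay Offset: −279 days → 2 February 2026.
Expiry of referenced patent IL-259125:
  Base: filing + 20 years → 21 September 2021.
  Administrative Delay Adjustment: +75 days → 5 December 2021.
Terminal disclaimer: IL-286486 expires on the earlier of 2 February 2026 and 5 December 2021.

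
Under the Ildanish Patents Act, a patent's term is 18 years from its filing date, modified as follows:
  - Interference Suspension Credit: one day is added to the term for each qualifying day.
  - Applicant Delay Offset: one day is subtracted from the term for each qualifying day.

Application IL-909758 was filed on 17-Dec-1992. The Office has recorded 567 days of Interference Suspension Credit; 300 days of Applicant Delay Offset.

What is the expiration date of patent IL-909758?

2011-09-10

Base term: filing date + 18 years → 17 December 2010.
Interference Suspension Credit: +567 days → 6 July 2012.
Applicant Delay Offset: −300 days → 10 September 2011.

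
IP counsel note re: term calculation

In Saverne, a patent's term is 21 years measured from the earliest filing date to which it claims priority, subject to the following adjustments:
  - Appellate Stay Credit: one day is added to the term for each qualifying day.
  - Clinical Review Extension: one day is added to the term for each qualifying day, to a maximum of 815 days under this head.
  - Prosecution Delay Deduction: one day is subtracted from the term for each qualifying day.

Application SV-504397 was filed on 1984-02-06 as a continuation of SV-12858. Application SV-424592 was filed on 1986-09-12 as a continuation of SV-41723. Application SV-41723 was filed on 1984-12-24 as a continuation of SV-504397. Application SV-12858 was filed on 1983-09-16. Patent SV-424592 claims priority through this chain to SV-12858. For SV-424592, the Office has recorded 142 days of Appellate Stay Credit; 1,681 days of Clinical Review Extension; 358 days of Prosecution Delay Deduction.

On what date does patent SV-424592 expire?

Earliest priority filing: 16 September 1983.
Base term: 16 September 1983 + 21 years → 16 September 2004.
Appellate Stay Credit: +142 days → 5 February 2005.
Clinical Review Extension: 1681 days claimed exceeds the 815-day cap, so +815 days → 1 May 2007.
Prosecution Delay Deduction: −358 days → 8 May 2006.

2006-05-08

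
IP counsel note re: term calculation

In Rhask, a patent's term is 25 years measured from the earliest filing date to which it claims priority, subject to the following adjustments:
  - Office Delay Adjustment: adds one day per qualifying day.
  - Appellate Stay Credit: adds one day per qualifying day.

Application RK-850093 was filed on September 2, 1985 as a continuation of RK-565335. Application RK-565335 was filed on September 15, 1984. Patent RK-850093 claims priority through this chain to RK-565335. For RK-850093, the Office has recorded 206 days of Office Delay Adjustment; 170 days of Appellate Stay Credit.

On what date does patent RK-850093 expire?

Earliest priority filing: 15 September 1984.
Base term: 15 September 1984 + 25 years → 15 September 2009.
Office Delay Adjustment: +206 days → 9 April 2010.
Appellate Stay Credit: +170 days → 26 September 2010.

September 26, 2010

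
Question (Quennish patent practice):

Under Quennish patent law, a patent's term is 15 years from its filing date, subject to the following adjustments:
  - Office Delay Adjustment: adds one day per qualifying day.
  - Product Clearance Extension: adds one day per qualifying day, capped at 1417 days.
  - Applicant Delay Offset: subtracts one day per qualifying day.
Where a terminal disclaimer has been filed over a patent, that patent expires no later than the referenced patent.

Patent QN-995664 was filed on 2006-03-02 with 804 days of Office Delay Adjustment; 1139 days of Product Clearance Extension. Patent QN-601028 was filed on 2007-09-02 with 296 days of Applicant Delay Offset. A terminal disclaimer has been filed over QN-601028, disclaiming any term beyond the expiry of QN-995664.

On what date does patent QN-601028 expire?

2021-11-10

Natural term of QN-601028:
  Base: filing + 15 years → 2 September 2022.
  Applicant Delay Offset: −296 days → 10 November 2021.
Expiry of referenced patent QN-995664:
  Base: filing + 15 years → 2 March 2021.
  Office Delay Adjustment: +804 days → 15 May 2023.
  Product Clearance Extension: 1139 days (within the 1417-day cap) → +1139 days → 27 June 2026.
Terminal disclaimer: QN-601028 expires on the earlier of 10 November 2021 and 27 June 2026.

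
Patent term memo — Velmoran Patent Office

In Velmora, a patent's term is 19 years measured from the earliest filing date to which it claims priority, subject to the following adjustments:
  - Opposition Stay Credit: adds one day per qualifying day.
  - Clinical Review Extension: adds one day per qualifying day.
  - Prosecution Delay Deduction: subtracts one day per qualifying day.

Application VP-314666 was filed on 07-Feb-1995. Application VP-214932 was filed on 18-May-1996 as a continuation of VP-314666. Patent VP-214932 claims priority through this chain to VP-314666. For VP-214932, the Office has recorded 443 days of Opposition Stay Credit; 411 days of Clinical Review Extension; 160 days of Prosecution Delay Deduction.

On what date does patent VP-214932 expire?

Earliest priority filing: 7 February 1995.
Base term: 7 February 1995 + 19 years → 7 February 2014.
Opposition Stay Credit: +443 days → 26 April 2015.
Clinical Review Extension: +411 days → 10 June 2016.
Prosecution Delay Deduction: −160 days → 2 January 2016.

January 2, 2016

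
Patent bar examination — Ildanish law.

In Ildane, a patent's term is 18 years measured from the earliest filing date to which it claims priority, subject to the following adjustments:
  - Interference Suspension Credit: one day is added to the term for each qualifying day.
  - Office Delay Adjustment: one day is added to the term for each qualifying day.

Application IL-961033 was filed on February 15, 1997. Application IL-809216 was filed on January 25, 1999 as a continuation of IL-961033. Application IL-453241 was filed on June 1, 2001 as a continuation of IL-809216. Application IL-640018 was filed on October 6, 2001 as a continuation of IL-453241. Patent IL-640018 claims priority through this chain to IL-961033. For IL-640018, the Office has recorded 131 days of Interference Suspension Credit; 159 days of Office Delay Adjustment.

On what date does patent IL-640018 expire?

Earliest priority filing: 15 February 1997.
Base term: 15 February 1997 + 18 years → 15 February 2015.
Interference Suspension Credit: +131 days → 26 June 2015.
Office Delay Adjustment: +159 days → 2 December 2015.

December 2, 2015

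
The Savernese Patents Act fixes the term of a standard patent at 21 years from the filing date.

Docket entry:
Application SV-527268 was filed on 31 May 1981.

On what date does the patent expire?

Filing date + 21 years → 31 May 2002.

May 31, 2002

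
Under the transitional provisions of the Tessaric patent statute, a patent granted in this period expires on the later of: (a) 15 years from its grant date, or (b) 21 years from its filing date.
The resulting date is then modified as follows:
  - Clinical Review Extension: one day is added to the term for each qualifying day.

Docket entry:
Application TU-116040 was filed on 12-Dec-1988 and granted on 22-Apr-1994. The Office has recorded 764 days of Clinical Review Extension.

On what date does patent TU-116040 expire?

2012-01-15

(a) grant + 15 years → 22 April 2009.
(b) filing + 21 years → 12 December 2009.
Later of the two: 12 December 2009.
Clinical Review Extension: +764 days → 15 January 2012.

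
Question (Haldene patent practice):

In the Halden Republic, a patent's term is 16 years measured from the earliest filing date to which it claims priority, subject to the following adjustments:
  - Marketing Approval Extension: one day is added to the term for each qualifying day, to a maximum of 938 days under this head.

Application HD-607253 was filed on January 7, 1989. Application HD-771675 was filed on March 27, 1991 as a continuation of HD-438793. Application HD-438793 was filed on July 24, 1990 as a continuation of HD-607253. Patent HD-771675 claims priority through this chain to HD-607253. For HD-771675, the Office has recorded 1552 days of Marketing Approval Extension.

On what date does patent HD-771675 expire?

Earliest priority filing: 7 January 1989.
Base term: 7 January 1989 + 16 years → 7 January 2005.
Marketing Approval Extension: 1552 days claimed exceeds the 938-day cap, so +938 days → 3 August 2007.

August 3, 2007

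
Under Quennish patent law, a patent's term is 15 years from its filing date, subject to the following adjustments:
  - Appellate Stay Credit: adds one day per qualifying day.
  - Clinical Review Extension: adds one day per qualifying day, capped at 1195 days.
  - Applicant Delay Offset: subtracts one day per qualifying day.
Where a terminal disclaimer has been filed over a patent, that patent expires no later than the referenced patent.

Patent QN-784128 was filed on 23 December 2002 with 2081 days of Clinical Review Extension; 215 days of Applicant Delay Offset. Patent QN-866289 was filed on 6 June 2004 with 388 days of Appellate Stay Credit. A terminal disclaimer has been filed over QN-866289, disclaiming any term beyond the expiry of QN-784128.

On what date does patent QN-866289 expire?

Natural term of QN-866289:
  Base: filing + 15 years → 6 June 2019.
  Appellate Stay Credit: +388 days → 28 June 2020.
Expiry of referenced patent QN-784128:
  Base: filing + 15 years → 23 December 2017.
  Clinical Review Extension: 2081 days claimed exceeds the 1195-day cap, so +1195 days → 1 April 2021.
  Applicant Delay Offset: −215 days → 29 August 2020.
Terminal disclaimer: QN-866289 expires on the earlier of 28 June 2020 and 29 August 2020.

June 28, 2020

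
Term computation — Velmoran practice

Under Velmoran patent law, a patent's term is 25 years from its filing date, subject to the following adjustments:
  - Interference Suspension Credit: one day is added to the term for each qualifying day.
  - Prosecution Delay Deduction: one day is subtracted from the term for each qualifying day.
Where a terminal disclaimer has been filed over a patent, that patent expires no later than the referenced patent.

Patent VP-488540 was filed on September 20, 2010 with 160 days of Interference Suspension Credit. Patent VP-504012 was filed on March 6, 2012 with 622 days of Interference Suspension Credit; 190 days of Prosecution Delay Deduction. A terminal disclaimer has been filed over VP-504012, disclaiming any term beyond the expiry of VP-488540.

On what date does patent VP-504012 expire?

Natural term of VP-504012:
  Base: filing + 25 years → 6 March 2037.
  Interference Suspension Credit: +622 days → 18 November 2038.
  Prosecution Delay Deduction: −190 days → 12 May 2038.
Expiry of referenced patent VP-488540:
  Base: filing + 25 years → 20 September 2035.
  Interference Suspension Credit: +160 days → 27 February 2036.
Terminal disclaimer: VP-504012 expires on the earlier of 12 May 2038 and 27 February 2036.

February 27, 2036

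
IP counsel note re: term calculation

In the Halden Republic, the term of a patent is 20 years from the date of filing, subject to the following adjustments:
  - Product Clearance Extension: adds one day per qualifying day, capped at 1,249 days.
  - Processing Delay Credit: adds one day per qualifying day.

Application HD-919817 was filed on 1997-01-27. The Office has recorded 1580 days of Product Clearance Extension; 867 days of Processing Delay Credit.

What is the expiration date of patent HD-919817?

Base term: filing date + 20 years → 27 January 2017.
Product Clearance Extension: 1580 days claimed exceeds the 1249-day cap, so +1249 days → 29 June 2020.
Processing Delay Credit: +867 days → 13 November 2022.

2022-11-13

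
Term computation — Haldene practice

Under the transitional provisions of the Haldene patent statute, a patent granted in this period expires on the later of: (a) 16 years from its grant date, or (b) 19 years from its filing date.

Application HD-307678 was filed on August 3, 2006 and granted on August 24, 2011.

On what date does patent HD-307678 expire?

2027-08-24

(a) grant + 16 years → 24 August 2027.
(b) filing + 19 years → 3 August 2025.
Later of the two: 24 August 2027.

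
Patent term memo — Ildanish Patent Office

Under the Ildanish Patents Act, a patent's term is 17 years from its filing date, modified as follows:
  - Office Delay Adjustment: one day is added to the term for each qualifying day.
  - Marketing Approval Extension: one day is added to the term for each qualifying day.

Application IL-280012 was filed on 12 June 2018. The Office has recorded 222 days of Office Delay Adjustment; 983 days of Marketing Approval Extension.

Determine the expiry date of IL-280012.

Base term: filing date + 17 years → 12 June 2035.
Office Delay Adjustment: +222 days → 20 January 2036.
Marketing Approval Extension: +983 days → 29 September 2038.

September 29, 2038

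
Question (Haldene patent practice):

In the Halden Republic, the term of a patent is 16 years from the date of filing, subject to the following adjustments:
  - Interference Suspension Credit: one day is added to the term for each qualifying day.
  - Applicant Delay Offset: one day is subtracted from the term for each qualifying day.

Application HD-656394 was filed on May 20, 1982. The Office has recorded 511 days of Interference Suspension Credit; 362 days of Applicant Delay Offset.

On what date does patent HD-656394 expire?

Base term: filing date + 16 years → 20 May 1998.
Interference Suspension Credit: +511 days → 13 October 1999.
Applicant Delay Offset: −362 days → 16 October 1998.

October 16, 1998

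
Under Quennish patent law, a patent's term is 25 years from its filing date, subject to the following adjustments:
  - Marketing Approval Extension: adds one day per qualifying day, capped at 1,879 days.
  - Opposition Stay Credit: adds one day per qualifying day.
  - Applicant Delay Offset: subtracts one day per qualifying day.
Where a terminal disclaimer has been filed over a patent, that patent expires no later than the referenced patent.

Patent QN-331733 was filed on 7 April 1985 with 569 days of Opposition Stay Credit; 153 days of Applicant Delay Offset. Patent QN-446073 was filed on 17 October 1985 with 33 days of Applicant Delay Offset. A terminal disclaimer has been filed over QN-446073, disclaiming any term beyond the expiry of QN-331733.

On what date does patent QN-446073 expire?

2010-09-14

Natural term of QN-446073:
  Base: filing + 25 years → 17 October 2010.
  Applicant Delay Offset: −33 days → 14 September 2010.
Expiry of referenced patent QN-331733:
  Base: filing + 25 years → 7 April 2010.
  Opposition Stay Credit: +569 days → 28 October 2011.
  Applicant Delay Offset: −153 days → 28 May 2011.
Terminal disclaimer: QN-446073 expires on the earlier of 14 September 2010 and 28 May 2011.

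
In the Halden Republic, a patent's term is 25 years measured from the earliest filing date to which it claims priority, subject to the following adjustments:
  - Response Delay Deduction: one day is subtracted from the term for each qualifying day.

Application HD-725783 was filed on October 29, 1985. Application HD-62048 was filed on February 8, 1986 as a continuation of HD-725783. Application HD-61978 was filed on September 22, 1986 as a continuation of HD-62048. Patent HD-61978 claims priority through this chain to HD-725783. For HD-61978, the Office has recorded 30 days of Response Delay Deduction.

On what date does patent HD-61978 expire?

September 29, 2010

Earliest priority filing: 29 October 1985.
Base term: 29 October 1985 + 25 years → 29 October 2010.
Response Delay Deduction: −30 days → 29 September 2010.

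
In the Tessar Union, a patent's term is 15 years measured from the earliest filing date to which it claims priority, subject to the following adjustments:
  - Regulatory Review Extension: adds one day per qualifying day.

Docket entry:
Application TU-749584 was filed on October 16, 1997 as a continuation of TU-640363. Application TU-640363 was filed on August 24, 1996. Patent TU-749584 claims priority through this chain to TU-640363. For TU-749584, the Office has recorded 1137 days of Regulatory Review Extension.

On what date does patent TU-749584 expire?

Earliest priority filing: 24 August 1996.
Base term: 24 August 1996 + 15 years → 24 August 2011.
Regulatory Review Extension: +1137 days → 4 October 2014.

October 4, 2014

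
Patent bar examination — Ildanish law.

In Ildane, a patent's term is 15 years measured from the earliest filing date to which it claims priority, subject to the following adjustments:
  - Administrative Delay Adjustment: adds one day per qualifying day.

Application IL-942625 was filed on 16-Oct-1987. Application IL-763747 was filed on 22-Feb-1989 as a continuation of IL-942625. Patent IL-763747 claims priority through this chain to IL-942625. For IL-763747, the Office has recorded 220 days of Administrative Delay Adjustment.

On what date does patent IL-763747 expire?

Earliest priority filing: 16 October 1987.
Base term: 16 October 1987 + 15 years → 16 October 2002.
Administrative Delay Adjustment: +220 days → 24 May 2003.

May 24, 2003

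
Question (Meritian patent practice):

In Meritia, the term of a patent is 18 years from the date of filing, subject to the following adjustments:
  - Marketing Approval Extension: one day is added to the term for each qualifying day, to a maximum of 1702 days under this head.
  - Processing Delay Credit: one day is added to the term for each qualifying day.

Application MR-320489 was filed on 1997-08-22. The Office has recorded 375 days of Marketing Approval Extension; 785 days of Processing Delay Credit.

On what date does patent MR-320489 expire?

2018-10-25

Base term: filing date + 18 years → 22 August 2015.
Marketing Approval Extension: 375 days (within the 1702-day cap) → +375 days → 31 August 2016.
Processing Delay Credit: +785 days → 25 October 2018.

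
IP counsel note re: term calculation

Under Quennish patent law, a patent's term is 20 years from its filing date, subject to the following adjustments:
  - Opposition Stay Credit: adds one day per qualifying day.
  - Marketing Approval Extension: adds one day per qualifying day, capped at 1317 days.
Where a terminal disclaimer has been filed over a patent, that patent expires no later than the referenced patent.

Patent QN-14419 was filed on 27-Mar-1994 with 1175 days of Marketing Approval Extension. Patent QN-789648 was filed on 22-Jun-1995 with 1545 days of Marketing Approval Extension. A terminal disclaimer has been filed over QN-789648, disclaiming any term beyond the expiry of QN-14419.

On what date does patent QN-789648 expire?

Natural term of QN-789648:
  Base: filing + 20 years → 22 June 2015.
  Marketing Approval Extension: 1545 days claimed exceeds the 1317-day cap, so +1317 days → 29 January 2019.
Expiry of referenced patent QN-14419:
  Base: filing + 20 years → 27 March 2014.
  Marketing Approval Extension: 1175 days (within the 1317-day cap) → +1175 days → 14 June 2017.
Terminal disclaimer: QN-789648 expires on the earlier of 29 January 2019 and 14 June 2017.

June 14, 2017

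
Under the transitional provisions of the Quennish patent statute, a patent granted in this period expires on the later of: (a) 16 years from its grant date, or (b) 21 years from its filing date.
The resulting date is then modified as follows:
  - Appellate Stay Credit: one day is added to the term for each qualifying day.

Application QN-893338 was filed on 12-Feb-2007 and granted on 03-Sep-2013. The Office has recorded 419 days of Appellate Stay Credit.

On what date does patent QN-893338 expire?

October 27, 2030

(a) grant + 16 years → 3 September 2029.
(b) filing + 21 years → 12 February 2028.
Later of the two: 3 September 2029.
Appellate Stay Credit: +419 days → 27 October 2030.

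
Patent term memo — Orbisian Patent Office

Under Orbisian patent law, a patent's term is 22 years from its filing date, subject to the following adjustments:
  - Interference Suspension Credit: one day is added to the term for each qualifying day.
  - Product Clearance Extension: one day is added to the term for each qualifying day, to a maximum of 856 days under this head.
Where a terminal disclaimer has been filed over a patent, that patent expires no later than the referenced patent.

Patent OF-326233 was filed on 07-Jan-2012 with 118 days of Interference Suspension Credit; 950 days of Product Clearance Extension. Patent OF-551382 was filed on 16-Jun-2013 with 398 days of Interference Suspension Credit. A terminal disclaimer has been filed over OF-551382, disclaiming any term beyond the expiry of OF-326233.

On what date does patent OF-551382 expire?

Natural term of OF-551382:
  Base: filing + 22 years → 16 June 2035.
  Interference Suspension Credit: +398 days → 18 July 2036.
Expiry of referenced patent OF-326233:
  Base: filing + 22 years → 7 January 2034.
  Interference Suspension Credit: +118 days → 5 May 2034.
  Product Clearance Extension: 950 days claimed exceeds the 856-day cap, so +856 days → 7 September 2036.
Terminal disclaimer: OF-551382 expires on the earlier of 18 July 2036 and 7 September 2036.

July 18, 2036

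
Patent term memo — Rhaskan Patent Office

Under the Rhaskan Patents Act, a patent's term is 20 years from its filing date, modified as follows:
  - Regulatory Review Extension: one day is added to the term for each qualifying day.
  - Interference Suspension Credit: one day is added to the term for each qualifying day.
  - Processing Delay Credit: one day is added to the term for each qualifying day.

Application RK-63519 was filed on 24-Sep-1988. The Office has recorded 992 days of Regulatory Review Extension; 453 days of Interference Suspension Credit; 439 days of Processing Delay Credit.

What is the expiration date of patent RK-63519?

Base term: filing date + 20 years → 24 September 2008.
Regulatory Review Extension: +992 days → 13 June 2011.
Interference Suspension Credit: +453 days → 8 September 2012.
Processing Delay Credit: +439 days → 21 November 2013.

November 21, 2013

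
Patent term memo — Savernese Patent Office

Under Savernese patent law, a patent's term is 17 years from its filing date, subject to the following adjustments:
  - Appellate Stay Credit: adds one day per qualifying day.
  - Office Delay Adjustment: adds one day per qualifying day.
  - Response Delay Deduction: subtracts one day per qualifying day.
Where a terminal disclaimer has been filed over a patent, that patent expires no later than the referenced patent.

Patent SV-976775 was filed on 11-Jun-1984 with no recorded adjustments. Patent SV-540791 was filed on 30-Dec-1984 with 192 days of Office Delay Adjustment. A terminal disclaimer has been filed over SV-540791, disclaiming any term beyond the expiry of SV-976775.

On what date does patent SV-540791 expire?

June 11, 2001

Natural term of SV-540791:
  Base: filing + 17 years → 30 December 2001.
  Office Delay Adjustment: +192 days → 10 July 2002.
Expiry of referenced patent SV-976775:
  Base: filing + 17 years → 11 June 2001.
Terminal disclaimer: SV-540791 expires on the earlier of 10 July 2002 and 11 June 2001.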